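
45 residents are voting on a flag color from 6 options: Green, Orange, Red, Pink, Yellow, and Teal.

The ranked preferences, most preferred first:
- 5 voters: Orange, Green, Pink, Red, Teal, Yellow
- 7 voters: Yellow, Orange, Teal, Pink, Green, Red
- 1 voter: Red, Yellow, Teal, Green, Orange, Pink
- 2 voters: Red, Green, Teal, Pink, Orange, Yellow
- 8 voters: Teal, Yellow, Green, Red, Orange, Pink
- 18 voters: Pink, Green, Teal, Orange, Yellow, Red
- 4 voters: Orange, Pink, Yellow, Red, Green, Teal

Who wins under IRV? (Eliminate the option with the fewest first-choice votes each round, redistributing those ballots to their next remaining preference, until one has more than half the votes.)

Orange

Round 1: Green 0, Orange 9, Red 3, Pink 18, Yellow 7, Teal 8. Green eliminated.
Round 2: Orange 9, Red 3, Pink 18, Yellow 7, Teal 8. Red eliminated.
Round 3: Orange 9, Pink 18, Yellow 8, Teal 10. Yellow eliminated.
Round 4: Orange 16, Pink 18, Teal 11. Teal eliminated.
Round 5: Orange 25, Pink 20. Orange has a majority (≥23).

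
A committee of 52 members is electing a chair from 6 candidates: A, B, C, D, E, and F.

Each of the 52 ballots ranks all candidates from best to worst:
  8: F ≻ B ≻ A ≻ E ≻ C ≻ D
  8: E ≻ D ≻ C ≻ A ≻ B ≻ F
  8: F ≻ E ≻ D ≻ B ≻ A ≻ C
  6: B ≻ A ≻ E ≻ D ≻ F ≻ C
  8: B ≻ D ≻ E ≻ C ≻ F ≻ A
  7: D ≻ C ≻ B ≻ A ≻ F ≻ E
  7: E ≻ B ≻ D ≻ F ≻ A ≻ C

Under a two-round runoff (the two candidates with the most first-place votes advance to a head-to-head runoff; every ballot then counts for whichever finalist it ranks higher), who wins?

E

Round 1 first-place votes: A 0, B 14, C 0, D 7, E 15, F 16. F and E advance.
Runoff: F is ranked above E on 23 ballots, E above F on 29.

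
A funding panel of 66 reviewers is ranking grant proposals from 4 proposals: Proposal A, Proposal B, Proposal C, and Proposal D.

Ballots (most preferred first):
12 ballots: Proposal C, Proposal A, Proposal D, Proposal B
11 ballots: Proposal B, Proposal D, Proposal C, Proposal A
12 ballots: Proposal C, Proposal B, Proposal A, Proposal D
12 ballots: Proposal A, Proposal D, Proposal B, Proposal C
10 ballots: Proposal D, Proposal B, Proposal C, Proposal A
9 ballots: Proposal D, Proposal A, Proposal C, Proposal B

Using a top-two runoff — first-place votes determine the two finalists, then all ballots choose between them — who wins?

Round 1 first-place votes: Proposal A 12, Proposal B 11, Proposal C 24, Proposal D 19. Proposal C and Proposal D advance.
Runoff: Proposal C is ranked above Proposal D on 24 ballots, Proposal D above Proposal C on 42.

Proposal D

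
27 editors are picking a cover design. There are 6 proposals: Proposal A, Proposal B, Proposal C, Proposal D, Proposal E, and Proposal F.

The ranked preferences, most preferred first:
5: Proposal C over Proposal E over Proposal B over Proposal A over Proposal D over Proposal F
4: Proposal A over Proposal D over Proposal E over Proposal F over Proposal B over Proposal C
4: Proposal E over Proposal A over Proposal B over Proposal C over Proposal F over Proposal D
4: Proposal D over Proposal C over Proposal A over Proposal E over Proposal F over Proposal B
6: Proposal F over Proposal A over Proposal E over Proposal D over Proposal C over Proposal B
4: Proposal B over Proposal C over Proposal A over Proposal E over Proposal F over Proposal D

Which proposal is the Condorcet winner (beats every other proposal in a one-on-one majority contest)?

Proposal A

Proposal A vs Proposal B: 18–9
Proposal A vs Proposal C: 14–13
Proposal A vs Proposal D: 23–4
Proposal A vs Proposal E: 18–9
Proposal A vs Proposal F: 21–6
Proposal A beats every other proposal.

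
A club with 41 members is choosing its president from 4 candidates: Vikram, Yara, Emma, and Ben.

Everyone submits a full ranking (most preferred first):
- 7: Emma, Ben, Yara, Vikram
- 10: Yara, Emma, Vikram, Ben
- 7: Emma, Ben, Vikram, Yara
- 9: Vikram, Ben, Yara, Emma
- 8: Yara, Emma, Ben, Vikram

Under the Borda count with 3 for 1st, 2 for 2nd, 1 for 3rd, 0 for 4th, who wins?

Vikram: 7×0 + 10×1 + 7×1 + 9×3 + 8×0 = 44
Yara: 7×1 + 10×3 + 7×0 + 9×1 + 8×3 = 70
Emma: 7×3 + 10×2 + 7×3 + 9×0 + 8×2 = 78
Ben: 7×2 + 10×0 + 7×2 + 9×2 + 8×1 = 54

Emma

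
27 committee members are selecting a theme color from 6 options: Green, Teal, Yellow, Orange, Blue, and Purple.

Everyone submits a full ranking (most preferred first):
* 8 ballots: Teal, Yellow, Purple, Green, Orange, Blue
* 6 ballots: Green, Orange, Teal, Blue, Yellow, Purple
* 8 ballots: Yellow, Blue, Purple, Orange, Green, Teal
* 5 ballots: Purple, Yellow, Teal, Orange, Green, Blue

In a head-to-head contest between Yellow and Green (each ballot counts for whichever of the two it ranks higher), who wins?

Yellow is ranked above Green on 21 ballots; Green above Yellow on 6.

Yellow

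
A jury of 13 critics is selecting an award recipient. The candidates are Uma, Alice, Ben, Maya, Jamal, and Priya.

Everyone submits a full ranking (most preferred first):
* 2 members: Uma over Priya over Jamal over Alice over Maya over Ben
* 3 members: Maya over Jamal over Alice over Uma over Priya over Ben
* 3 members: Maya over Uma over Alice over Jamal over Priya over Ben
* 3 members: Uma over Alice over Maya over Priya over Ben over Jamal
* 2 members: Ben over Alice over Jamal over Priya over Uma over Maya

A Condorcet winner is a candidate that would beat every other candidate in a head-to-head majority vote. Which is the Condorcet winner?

Uma

Uma vs Alice: 8–5
Uma vs Ben: 11–2
Uma vs Maya: 7–6
Uma vs Jamal: 8–5
Uma vs Priya: 11–2
Uma beats every other candidate.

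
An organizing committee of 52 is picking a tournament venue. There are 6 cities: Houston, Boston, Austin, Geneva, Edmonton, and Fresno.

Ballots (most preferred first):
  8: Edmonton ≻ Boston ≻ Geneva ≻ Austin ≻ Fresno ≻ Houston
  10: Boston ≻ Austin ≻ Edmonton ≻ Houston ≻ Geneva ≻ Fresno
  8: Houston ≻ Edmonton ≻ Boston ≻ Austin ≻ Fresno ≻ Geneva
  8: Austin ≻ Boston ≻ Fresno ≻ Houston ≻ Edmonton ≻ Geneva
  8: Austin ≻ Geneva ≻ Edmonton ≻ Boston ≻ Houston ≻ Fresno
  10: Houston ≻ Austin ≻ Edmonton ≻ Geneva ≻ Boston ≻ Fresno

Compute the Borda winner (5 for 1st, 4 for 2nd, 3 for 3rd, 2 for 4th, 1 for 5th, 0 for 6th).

Austin

Houston: 8×0 + 10×2 + 8×5 + 8×2 + 8×1 + 10×5 = 134
Boston: 8×4 + 10×5 + 8×3 + 8×4 + 8×2 + 10×1 = 164
Austin: 8×2 + 10×4 + 8×2 + 8×5 + 8×5 + 10×4 = 192
Geneva: 8×3 + 10×1 + 8×0 + 8×0 + 8×4 + 10×2 = 86
Edmonton: 8×5 + 10×3 + 8×4 + 8×1 + 8×3 + 10×3 = 164
Fresno: 8×1 + 10×0 + 8×1 + 8×3 + 8×0 + 10×0 = 40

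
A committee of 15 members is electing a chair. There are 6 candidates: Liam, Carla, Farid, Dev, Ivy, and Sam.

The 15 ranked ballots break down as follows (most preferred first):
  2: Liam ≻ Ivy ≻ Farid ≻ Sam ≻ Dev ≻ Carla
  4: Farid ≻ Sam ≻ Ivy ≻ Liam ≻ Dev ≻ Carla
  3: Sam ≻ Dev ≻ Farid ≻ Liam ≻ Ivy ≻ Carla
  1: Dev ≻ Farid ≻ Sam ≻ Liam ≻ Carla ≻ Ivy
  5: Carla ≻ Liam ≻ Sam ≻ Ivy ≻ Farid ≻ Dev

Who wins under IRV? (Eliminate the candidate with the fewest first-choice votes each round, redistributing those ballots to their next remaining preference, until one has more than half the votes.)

Farid

Round 1: Liam 2, Carla 5, Farid 4, Dev 1, Ivy 0, Sam 3. Ivy eliminated.
Round 2: Liam 2, Carla 5, Farid 4, Dev 1, Sam 3. Dev eliminated.
Round 3: Liam 2, Carla 5, Farid 5, Sam 3. Liam eliminated.
Round 4: Carla 5, Farid 7, Sam 3. Sam eliminated.
Round 5: Carla 5, Farid 10. Farid has a majority (≥8).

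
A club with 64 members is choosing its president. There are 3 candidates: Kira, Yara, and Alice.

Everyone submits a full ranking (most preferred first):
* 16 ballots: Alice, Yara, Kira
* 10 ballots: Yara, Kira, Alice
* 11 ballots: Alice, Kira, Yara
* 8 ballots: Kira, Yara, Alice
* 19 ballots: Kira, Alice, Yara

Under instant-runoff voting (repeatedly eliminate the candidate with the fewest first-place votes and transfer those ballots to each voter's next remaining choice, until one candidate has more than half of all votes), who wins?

Kira

Round 1: Kira 27, Yara 10, Alice 27. Yara eliminated.
Round 2: Kira 37, Alice 27. Kira has a majority (≥33).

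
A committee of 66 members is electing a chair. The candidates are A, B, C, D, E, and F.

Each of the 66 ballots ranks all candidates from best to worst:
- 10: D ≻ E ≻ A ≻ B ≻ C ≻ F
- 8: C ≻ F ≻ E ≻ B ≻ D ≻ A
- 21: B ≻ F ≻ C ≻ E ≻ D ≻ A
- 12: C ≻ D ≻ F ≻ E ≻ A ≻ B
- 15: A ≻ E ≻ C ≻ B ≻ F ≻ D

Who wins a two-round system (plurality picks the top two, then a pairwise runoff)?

Round 1 first-place votes: A 15, B 21, C 20, D 10, E 0, F 0. B and C advance.
Runoff: B is ranked above C on 31 ballots, C above B on 35.

C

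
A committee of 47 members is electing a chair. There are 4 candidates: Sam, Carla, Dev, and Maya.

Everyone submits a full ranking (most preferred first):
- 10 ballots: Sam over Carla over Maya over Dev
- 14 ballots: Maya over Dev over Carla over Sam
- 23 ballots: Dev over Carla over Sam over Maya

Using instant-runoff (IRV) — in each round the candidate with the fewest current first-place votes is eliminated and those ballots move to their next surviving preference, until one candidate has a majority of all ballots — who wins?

Round 1: Sam 10, Carla 0, Dev 23, Maya 14. Carla eliminated.
Round 2: Sam 10, Dev 23, Maya 14. Sam eliminated.
Round 3: Dev 23, Maya 24. Maya has a majority (≥24).

Maya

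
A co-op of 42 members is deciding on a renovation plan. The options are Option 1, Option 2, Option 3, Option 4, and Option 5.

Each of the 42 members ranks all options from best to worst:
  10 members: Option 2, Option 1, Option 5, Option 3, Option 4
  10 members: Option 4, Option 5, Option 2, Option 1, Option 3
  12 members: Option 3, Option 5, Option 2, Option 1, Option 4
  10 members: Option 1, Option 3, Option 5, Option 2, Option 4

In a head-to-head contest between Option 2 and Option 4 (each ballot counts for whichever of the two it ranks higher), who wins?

Option 2

Option 2 is ranked above Option 4 on 32 ballots; Option 4 above Option 2 on 10.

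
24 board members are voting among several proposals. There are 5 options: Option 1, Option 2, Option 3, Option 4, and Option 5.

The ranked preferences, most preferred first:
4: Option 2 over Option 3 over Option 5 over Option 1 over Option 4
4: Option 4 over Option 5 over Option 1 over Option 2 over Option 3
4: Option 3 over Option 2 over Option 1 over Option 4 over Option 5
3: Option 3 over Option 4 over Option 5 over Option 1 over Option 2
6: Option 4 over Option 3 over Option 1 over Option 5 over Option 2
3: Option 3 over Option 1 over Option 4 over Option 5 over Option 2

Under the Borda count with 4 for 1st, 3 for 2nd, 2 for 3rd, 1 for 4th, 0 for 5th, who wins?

Option 1: 4×1 + 4×2 + 4×2 + 3×1 + 6×2 + 3×3 = 44
Option 2: 4×4 + 4×1 + 4×3 + 3×0 + 6×0 + 3×0 = 32
Option 3: 4×3 + 4×0 + 4×4 + 3×4 + 6×3 + 3×4 = 70
Option 4: 4×0 + 4×4 + 4×1 + 3×3 + 6×4 + 3×2 = 59
Option 5: 4×2 + 4×3 + 4×0 + 3×2 + 6×1 + 3×1 = 35

Option 3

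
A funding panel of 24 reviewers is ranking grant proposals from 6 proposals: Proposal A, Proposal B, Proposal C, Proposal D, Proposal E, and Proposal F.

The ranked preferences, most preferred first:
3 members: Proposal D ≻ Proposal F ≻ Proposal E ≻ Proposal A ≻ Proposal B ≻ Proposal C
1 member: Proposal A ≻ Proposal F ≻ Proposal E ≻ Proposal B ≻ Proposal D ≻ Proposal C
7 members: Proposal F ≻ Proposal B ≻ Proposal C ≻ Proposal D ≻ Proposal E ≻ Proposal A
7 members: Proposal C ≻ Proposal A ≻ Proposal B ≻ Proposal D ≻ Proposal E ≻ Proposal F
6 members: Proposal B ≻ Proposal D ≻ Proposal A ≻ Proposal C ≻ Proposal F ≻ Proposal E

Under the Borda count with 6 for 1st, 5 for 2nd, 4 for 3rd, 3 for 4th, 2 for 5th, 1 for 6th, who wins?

Proposal B

Proposal A: 3×3 + 1×6 + 7×1 + 7×5 + 6×4 = 81
Proposal B: 3×2 + 1×3 + 7×5 + 7×4 + 6×6 = 108
Proposal C: 3×1 + 1×1 + 7×4 + 7×6 + 6×3 = 92
Proposal D: 3×6 + 1×2 + 7×3 + 7×3 + 6×5 = 92
Proposal E: 3×4 + 1×4 + 7×2 + 7×2 + 6×1 = 50
Proposal F: 3×5 + 1×5 + 7×6 + 7×1 + 6×2 = 81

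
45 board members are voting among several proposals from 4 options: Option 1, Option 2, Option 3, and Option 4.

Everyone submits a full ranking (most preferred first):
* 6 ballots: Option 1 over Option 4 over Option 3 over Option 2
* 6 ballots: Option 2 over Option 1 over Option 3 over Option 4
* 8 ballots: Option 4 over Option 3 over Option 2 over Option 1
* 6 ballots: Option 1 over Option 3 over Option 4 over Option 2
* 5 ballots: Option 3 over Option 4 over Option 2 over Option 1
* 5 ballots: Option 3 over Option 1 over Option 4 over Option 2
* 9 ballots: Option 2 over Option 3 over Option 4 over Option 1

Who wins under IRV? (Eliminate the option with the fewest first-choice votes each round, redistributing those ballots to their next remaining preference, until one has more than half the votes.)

Option 3

Round 1: Option 1 12, Option 2 15, Option 3 10, Option 4 8. Option 4 eliminated.
Round 2: Option 1 12, Option 2 15, Option 3 18. Option 1 eliminated.
Round 3: Option 2 15, Option 3 30. Option 3 has a majority (≥23).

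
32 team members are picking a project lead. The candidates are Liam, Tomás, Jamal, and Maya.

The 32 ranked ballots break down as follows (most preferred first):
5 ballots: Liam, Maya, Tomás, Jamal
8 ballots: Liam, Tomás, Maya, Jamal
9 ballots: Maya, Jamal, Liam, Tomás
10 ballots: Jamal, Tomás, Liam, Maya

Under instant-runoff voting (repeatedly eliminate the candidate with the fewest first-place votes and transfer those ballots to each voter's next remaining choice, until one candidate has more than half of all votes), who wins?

Round 1: Liam 13, Tomás 0, Jamal 10, Maya 9. Tomás eliminated.
Round 2: Liam 13, Jamal 10, Maya 9. Maya eliminated.
Round 3: Liam 13, Jamal 19. Jamal has a majority (≥17).

Jamal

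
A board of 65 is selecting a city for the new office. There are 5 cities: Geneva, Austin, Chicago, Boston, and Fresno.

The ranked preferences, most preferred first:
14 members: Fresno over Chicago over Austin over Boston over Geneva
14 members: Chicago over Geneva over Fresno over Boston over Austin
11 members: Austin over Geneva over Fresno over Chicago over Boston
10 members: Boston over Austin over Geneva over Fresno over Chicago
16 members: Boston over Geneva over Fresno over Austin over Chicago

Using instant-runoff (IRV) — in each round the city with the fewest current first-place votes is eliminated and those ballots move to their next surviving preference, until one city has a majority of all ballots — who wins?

Fresno

Round 1: Geneva 0, Austin 11, Chicago 14, Boston 26, Fresno 14. Geneva eliminated.
Round 2: Austin 11, Chicago 14, Boston 26, Fresno 14. Austin eliminated.
Round 3: Chicago 14, Boston 26, Fresno 25. Chicago eliminated.
Round 4: Boston 26, Fresno 39. Fresno has a majority (≥33).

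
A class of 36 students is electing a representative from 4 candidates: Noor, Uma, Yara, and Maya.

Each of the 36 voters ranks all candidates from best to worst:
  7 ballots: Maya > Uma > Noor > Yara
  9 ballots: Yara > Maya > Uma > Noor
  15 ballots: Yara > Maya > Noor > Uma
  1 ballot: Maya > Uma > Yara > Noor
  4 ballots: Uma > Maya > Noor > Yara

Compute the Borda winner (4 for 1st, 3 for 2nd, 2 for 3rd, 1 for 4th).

Maya

Noor: 7×2 + 9×1 + 15×2 + 1×1 + 4×2 = 62
Uma: 7×3 + 9×2 + 15×1 + 1×3 + 4×4 = 73
Yara: 7×1 + 9×4 + 15×4 + 1×2 + 4×1 = 109
Maya: 7×4 + 9×3 + 15×3 + 1×4 + 4×3 = 116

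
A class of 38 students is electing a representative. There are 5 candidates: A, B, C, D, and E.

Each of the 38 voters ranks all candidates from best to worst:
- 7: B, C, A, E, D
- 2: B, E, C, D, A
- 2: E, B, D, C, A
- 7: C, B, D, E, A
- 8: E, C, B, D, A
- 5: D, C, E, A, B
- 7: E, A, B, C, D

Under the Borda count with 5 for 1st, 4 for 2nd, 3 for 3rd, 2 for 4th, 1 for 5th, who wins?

A: 7×3 + 2×1 + 2×1 + 7×1 + 8×1 + 5×2 + 7×4 = 78
B: 7×5 + 2×5 + 2×4 + 7×4 + 8×3 + 5×1 + 7×3 = 131
C: 7×4 + 2×3 + 2×2 + 7×5 + 8×4 + 5×4 + 7×2 = 139
D: 7×1 + 2×2 + 2×3 + 7×3 + 8×2 + 5×5 + 7×1 = 86
E: 7×2 + 2×4 + 2×5 + 7×2 + 8×5 + 5×3 + 7×5 = 136

C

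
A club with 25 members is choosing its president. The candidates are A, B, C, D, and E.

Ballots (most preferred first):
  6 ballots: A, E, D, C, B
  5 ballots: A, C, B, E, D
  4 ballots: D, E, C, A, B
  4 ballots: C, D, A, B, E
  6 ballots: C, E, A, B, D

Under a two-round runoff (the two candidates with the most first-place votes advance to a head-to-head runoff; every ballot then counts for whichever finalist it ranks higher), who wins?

C

Round 1 first-place votes: A 11, B 0, C 10, D 4, E 0. A and C advance.
Runoff: A is ranked above C on 11 ballots, C above A on 14.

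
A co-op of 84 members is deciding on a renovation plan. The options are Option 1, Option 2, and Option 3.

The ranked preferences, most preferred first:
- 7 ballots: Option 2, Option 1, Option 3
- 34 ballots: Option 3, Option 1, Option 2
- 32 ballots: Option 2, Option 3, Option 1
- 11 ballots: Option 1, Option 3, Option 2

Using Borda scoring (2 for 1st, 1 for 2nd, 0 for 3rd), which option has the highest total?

Option 3

Option 1: 7×1 + 34×1 + 32×0 + 11×2 = 63
Option 2: 7×2 + 34×0 + 32×2 + 11×0 = 78
Option 3: 7×0 + 34×2 + 32×1 + 11×1 = 111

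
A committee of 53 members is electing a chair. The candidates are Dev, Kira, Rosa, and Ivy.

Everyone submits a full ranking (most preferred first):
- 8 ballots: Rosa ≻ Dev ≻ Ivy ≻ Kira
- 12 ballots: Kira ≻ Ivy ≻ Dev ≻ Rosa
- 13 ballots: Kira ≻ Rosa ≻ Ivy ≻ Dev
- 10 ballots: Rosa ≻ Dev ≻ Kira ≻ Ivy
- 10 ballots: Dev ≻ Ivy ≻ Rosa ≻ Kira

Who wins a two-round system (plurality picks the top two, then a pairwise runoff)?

Rosa

Round 1 first-place votes: Dev 10, Kira 25, Rosa 18, Ivy 0. Kira and Rosa advance.
Runoff: Kira is ranked above Rosa on 25 ballots, Rosa above Kira on 28.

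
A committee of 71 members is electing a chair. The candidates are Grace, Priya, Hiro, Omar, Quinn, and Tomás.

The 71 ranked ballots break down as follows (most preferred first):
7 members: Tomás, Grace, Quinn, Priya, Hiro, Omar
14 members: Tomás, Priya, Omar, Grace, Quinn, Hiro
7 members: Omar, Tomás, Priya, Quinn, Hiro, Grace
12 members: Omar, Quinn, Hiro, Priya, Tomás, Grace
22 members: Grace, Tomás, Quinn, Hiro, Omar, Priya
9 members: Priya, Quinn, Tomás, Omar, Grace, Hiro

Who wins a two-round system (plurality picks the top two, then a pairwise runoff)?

Round 1 first-place votes: Grace 22, Priya 9, Hiro 0, Omar 19, Quinn 0, Tomás 21. Grace and Tomás advance.
Runoff: Grace is ranked above Tomás on 22 ballots, Tomás above Grace on 49.

Tomás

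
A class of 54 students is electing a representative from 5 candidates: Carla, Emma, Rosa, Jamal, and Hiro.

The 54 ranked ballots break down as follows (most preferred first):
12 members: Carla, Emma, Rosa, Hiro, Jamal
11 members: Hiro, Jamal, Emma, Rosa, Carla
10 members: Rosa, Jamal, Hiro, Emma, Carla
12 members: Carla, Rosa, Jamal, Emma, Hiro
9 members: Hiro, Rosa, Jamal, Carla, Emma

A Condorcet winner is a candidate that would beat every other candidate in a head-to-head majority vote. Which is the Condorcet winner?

Rosa vs Carla: 30–24
Rosa vs Emma: 31–23
Rosa vs Jamal: 43–11
Rosa vs Hiro: 34–20
Rosa beats every other candidate.

Rosa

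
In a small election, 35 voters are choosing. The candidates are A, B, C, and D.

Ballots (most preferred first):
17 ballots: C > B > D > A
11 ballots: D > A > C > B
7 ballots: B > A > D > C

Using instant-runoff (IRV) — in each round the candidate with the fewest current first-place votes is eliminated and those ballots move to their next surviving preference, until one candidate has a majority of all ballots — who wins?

Round 1: A 0, B 7, C 17, D 11. A eliminated.
Round 2: B 7, C 17, D 11. B eliminated.
Round 3: C 17, D 18. D has a majority (≥18).

D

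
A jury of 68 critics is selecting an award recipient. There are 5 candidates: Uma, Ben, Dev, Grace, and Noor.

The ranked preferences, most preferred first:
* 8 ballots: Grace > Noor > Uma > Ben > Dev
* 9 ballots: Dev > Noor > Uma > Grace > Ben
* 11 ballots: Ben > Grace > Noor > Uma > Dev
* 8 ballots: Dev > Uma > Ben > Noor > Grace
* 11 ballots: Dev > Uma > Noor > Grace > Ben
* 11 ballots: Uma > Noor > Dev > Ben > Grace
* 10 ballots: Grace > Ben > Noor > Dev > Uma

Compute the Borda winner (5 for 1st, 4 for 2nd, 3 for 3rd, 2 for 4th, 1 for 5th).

Noor

Uma: 8×3 + 9×3 + 11×2 + 8×4 + 11×4 + 11×5 + 10×1 = 214
Ben: 8×2 + 9×1 + 11×5 + 8×3 + 11×1 + 11×2 + 10×4 = 177
Dev: 8×1 + 9×5 + 11×1 + 8×5 + 11×5 + 11×3 + 10×2 = 212
Grace: 8×5 + 9×2 + 11×4 + 8×1 + 11×2 + 11×1 + 10×5 = 193
Noor: 8×4 + 9×4 + 11×3 + 8×2 + 11×3 + 11×4 + 10×3 = 224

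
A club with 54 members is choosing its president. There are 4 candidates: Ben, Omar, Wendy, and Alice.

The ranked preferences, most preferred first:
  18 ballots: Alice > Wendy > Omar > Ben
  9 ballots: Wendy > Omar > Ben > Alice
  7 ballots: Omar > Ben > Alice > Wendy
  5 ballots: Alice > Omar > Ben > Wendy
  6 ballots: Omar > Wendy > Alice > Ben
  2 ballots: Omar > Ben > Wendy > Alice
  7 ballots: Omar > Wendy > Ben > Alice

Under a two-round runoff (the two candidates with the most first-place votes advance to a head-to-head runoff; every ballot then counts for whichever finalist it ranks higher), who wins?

Round 1 first-place votes: Ben 0, Omar 22, Wendy 9, Alice 23. Alice and Omar advance.
Runoff: Alice is ranked above Omar on 23 ballots, Omar above Alice on 31.

Omar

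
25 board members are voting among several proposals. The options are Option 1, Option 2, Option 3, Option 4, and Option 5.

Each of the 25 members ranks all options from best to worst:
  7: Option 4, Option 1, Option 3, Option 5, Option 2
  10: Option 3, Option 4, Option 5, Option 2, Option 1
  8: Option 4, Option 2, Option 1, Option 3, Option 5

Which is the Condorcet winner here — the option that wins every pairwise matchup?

Option 4 vs Option 1: 25–0
Option 4 vs Option 2: 25–0
Option 4 vs Option 3: 15–10
Option 4 vs Option 5: 25–0
Option 4 beats every other option.

Option 4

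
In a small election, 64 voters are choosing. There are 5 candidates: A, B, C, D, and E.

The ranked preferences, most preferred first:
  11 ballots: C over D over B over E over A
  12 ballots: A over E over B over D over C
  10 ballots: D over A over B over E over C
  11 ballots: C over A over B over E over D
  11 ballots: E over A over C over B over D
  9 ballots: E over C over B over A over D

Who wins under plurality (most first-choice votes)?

First-place votes: A 12, B 0, C 22, D 10, E 20.

C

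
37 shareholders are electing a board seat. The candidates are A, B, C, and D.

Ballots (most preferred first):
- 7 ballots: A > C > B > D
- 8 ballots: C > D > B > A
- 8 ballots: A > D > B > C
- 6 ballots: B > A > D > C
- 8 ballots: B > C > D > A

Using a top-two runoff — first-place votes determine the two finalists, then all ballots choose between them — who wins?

Round 1 first-place votes: A 15, B 14, C 8, D 0. A and B advance.
Runoff: A is ranked above B on 15 ballots, B above A on 22.

B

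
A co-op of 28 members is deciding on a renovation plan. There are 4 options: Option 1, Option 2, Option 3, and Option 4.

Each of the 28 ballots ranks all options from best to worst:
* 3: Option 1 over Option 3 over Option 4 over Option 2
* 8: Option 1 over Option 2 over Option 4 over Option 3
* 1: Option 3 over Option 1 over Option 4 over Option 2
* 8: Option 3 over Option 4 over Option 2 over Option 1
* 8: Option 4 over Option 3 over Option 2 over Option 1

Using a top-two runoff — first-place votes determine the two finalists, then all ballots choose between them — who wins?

Round 1 first-place votes: Option 1 11, Option 2 0, Option 3 9, Option 4 8. Option 1 and Option 3 advance.
Runoff: Option 1 is ranked above Option 3 on 11 ballots, Option 3 above Option 1 on 17.

Option 3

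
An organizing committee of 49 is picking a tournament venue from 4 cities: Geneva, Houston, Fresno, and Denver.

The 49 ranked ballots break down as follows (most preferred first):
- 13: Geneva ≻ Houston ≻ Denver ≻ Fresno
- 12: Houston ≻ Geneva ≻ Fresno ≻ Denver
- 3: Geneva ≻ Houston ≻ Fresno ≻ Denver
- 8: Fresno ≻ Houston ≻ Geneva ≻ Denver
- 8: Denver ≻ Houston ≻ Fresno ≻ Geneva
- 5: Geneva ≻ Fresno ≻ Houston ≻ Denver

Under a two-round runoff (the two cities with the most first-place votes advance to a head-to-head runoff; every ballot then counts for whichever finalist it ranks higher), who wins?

Houston

Round 1 first-place votes: Geneva 21, Houston 12, Fresno 8, Denver 8. Geneva and Houston advance.
Runoff: Geneva is ranked above Houston on 21 ballots, Houston above Geneva on 28.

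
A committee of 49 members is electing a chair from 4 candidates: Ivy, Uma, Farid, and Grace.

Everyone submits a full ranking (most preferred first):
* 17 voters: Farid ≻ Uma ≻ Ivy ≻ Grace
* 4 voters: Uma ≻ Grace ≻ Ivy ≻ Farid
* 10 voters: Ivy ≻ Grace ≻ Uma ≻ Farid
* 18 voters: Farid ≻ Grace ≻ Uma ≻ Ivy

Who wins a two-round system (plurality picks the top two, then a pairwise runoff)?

Farid

Round 1 first-place votes: Ivy 10, Uma 4, Farid 35, Grace 0. Farid and Ivy advance.
Runoff: Farid is ranked above Ivy on 35 ballots, Ivy above Farid on 14.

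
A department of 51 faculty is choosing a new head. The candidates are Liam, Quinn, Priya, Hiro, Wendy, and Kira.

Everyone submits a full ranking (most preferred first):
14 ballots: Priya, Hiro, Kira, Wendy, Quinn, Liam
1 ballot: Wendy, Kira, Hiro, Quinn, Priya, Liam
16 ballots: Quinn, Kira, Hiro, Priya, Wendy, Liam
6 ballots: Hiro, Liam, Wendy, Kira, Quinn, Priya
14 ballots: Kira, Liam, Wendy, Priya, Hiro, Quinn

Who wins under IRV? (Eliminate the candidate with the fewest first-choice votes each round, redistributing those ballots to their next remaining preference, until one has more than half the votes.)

Kira

Round 1: Liam 0, Quinn 16, Priya 14, Hiro 6, Wendy 1, Kira 14. Liam eliminated.
Round 2: Quinn 16, Priya 14, Hiro 6, Wendy 1, Kira 14. Wendy eliminated.
Round 3: Quinn 16, Priya 14, Hiro 6, Kira 15. Hiro eliminated.
Round 4: Quinn 16, Priya 14, Kira 21. Priya eliminated.
Round 5: Quinn 16, Kira 35. Kira has a majority (≥26).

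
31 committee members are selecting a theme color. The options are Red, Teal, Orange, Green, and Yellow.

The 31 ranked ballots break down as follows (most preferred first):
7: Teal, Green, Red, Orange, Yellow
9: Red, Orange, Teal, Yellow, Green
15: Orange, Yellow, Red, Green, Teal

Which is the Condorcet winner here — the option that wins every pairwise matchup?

Red vs Teal: 24–7
Red vs Orange: 16–15
Red vs Green: 24–7
Red vs Yellow: 16–15
Red beats every other option.

Red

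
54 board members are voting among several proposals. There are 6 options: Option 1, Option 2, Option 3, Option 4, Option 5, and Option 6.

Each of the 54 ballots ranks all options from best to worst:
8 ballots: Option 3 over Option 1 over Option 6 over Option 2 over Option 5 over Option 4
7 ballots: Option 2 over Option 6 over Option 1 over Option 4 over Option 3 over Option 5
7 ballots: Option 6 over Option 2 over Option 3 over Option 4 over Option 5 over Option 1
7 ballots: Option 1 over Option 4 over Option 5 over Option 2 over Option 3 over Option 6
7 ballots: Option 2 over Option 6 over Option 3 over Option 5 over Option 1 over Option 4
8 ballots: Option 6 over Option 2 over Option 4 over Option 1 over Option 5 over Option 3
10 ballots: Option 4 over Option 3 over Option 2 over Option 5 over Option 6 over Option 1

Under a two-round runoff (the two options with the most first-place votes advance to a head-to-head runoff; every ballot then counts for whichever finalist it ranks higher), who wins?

Round 1 first-place votes: Option 1 7, Option 2 14, Option 3 8, Option 4 10, Option 5 0, Option 6 15. Option 6 and Option 2 advance.
Runoff: Option 6 is ranked above Option 2 on 23 ballots, Option 2 above Option 6 on 31.

Option 2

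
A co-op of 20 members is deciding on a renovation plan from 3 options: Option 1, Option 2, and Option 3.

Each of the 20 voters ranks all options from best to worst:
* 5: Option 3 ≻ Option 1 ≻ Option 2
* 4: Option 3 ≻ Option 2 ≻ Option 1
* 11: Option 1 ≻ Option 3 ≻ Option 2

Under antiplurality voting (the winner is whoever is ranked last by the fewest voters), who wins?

Last-place votes: Option 1 4, Option 2 16, Option 3 0.

Option 3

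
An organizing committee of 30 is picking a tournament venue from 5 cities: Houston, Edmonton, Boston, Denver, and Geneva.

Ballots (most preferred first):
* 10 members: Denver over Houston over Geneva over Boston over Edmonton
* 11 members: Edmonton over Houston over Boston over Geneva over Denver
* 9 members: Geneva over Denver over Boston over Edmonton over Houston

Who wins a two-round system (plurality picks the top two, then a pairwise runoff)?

Round 1 first-place votes: Houston 0, Edmonton 11, Boston 0, Denver 10, Geneva 9. Edmonton and Denver advance.
Runoff: Edmonton is ranked above Denver on 11 ballots, Denver above Edmonton on 19.

Denver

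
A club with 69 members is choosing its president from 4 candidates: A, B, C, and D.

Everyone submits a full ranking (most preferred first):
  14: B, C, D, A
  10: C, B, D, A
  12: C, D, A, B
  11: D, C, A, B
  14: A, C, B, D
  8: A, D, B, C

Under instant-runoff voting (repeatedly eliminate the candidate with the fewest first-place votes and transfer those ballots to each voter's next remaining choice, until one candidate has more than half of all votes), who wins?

C

Round 1: A 22, B 14, C 22, D 11. D eliminated.
Round 2: A 22, B 14, C 33. B eliminated.
Round 3: A 22, C 47. C has a majority (≥35).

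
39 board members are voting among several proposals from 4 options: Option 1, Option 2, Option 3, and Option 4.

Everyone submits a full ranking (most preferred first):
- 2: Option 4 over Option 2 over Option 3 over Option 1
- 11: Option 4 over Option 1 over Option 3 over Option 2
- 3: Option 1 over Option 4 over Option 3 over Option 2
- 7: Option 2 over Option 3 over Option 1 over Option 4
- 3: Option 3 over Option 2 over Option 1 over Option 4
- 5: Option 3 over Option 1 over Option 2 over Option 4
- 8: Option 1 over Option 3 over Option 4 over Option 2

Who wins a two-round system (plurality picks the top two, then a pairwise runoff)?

Round 1 first-place votes: Option 1 11, Option 2 7, Option 3 8, Option 4 13. Option 4 and Option 1 advance.
Runoff: Option 4 is ranked above Option 1 on 13 ballots, Option 1 above Option 4 on 26.

Option 1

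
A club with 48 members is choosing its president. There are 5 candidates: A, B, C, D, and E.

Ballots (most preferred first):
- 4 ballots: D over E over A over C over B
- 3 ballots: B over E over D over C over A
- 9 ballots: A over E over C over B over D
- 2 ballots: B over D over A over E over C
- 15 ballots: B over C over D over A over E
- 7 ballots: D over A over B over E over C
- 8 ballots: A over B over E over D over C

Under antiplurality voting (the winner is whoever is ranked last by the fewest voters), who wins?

A

Last-place votes: A 3, B 4, C 17, D 9, E 15.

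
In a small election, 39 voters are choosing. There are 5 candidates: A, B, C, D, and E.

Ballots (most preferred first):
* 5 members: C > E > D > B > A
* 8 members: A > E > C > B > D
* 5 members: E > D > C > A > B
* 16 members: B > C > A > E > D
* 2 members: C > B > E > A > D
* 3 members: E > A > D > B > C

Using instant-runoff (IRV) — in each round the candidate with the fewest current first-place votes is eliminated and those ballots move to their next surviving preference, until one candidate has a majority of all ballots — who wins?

E

Round 1: A 8, B 16, C 7, D 0, E 8. D eliminated.
Round 2: A 8, B 16, C 7, E 8. C eliminated.
Round 3: A 8, B 18, E 13. A eliminated.
Round 4: B 18, E 21. E has a majority (≥20).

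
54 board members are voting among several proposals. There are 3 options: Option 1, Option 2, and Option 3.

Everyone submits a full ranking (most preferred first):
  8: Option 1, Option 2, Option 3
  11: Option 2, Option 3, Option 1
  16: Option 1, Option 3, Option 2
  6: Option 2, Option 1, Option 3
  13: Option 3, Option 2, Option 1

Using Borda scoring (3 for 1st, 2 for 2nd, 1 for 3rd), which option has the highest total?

Option 2

Option 1: 8×3 + 11×1 + 16×3 + 6×2 + 13×1 = 108
Option 2: 8×2 + 11×3 + 16×1 + 6×3 + 13×2 = 109
Option 3: 8×1 + 11×2 + 16×2 + 6×1 + 13×3 = 107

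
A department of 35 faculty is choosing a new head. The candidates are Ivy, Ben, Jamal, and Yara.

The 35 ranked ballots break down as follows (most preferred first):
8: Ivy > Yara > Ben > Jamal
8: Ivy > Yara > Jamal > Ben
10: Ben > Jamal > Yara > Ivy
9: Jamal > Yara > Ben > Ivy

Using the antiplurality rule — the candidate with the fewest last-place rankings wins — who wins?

Last-place votes: Ivy 19, Ben 8, Jamal 8, Yara 0.

Yara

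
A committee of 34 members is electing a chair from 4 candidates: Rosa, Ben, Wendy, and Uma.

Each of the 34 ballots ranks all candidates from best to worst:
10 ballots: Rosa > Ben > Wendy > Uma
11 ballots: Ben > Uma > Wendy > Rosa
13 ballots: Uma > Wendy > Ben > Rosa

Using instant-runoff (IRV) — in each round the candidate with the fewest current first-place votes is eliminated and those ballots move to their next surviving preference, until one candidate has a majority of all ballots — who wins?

Round 1: Rosa 10, Ben 11, Wendy 0, Uma 13. Wendy eliminated.
Round 2: Rosa 10, Ben 11, Uma 13. Rosa eliminated.
Round 3: Ben 21, Uma 13. Ben has a majority (≥18).

Ben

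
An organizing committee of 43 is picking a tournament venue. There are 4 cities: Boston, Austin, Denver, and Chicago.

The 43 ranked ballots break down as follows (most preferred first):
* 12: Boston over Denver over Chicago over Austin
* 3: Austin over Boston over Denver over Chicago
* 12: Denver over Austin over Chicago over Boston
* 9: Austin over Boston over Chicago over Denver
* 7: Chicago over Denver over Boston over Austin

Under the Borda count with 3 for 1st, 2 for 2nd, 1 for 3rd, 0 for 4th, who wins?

Boston: 12×3 + 3×2 + 12×0 + 9×2 + 7×1 = 67
Austin: 12×0 + 3×3 + 12×2 + 9×3 + 7×0 = 60
Denver: 12×2 + 3×1 + 12×3 + 9×0 + 7×2 = 77
Chicago: 12×1 + 3×0 + 12×1 + 9×1 + 7×3 = 54

Denver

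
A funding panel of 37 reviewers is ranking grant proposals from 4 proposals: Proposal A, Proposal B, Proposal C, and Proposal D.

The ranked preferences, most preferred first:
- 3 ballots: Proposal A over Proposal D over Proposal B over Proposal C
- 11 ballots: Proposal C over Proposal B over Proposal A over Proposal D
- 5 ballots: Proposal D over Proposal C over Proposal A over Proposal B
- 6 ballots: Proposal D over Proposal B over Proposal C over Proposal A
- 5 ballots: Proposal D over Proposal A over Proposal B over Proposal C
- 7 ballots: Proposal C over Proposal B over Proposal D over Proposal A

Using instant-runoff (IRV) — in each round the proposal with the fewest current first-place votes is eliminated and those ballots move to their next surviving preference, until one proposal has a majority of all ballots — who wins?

Round 1: Proposal A 3, Proposal B 0, Proposal C 18, Proposal D 16. Proposal B eliminated.
Round 2: Proposal A 3, Proposal C 18, Proposal D 16. Proposal A eliminated.
Round 3: Proposal C 18, Proposal D 19. Proposal D has a majority (≥19).

Proposal D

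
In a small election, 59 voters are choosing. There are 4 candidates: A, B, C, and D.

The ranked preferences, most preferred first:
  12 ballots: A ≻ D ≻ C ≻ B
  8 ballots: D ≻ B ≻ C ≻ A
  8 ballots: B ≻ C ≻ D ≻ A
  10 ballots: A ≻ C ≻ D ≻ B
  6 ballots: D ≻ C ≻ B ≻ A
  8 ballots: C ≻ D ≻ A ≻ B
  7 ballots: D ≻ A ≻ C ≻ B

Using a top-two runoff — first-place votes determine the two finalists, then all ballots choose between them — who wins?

Round 1 first-place votes: A 22, B 8, C 8, D 21. A and D advance.
Runoff: A is ranked above D on 22 ballots, D above A on 37.

D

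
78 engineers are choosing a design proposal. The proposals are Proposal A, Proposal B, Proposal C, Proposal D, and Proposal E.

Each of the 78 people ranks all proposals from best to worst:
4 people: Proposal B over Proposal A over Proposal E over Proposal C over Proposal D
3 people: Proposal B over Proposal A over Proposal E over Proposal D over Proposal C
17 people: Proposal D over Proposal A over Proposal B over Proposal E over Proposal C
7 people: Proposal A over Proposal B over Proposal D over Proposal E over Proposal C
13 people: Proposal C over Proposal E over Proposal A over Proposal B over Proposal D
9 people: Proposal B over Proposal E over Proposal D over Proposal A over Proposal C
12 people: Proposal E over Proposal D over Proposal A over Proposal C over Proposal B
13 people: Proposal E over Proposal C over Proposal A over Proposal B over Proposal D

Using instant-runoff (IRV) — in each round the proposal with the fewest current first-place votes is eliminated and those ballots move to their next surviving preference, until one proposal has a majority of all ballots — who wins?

Proposal B

Round 1: Proposal A 7, Proposal B 16, Proposal C 13, Proposal D 17, Proposal E 25. Proposal A eliminated.
Round 2: Proposal B 23, Proposal C 13, Proposal D 17, Proposal E 25. Proposal C eliminated.
Round 3: Proposal B 23, Proposal D 17, Proposal E 38. Proposal D eliminated.
Round 4: Proposal B 40, Proposal E 38. Proposal B has a majority (≥40).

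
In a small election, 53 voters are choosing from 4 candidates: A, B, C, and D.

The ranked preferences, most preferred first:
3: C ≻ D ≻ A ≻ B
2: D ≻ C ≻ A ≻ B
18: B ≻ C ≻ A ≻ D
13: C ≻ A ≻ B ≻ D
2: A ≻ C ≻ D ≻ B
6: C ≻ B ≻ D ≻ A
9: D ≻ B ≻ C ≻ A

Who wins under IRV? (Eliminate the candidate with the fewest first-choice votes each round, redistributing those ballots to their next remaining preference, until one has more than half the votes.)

B

Round 1: A 2, B 18, C 22, D 11. A eliminated.
Round 2: B 18, C 24, D 11. D eliminated.
Round 3: B 27, C 26. B has a majority (≥27).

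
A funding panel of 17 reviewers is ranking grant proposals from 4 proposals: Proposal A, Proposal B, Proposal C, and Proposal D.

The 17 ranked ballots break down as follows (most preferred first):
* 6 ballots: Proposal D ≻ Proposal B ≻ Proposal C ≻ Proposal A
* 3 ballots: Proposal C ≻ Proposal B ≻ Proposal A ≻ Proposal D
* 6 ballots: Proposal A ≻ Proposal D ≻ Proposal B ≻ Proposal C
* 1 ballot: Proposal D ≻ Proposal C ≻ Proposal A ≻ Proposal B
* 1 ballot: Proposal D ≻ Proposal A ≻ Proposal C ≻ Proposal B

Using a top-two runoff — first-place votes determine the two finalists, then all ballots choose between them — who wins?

Round 1 first-place votes: Proposal A 6, Proposal B 0, Proposal C 3, Proposal D 8. Proposal D and Proposal A advance.
Runoff: Proposal D is ranked above Proposal A on 8 ballots, Proposal A above Proposal D on 9.

Proposal A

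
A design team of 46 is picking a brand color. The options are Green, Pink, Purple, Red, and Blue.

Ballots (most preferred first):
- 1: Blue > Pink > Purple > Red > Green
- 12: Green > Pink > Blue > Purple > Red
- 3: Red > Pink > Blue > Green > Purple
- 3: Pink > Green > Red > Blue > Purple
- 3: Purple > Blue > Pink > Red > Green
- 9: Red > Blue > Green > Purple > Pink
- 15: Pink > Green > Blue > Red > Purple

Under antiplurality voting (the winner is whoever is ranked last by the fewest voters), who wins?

Last-place votes: Green 4, Pink 9, Purple 21, Red 12, Blue 0.

Blue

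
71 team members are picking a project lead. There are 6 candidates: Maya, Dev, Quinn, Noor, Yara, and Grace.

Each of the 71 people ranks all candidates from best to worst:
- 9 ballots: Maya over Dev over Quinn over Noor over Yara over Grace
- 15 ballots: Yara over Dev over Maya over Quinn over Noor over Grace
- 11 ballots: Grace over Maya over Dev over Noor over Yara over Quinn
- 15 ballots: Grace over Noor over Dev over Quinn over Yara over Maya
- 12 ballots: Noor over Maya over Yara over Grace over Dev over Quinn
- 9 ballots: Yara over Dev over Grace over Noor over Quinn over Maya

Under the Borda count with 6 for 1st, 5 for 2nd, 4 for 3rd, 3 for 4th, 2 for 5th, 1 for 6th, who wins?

Dev

Maya: 9×6 + 15×4 + 11×5 + 15×1 + 12×5 + 9×1 = 253
Dev: 9×5 + 15×5 + 11×4 + 15×4 + 12×2 + 9×5 = 293
Quinn: 9×4 + 15×3 + 11×1 + 15×3 + 12×1 + 9×2 = 167
Noor: 9×3 + 15×2 + 11×3 + 15×5 + 12×6 + 9×3 = 264
Yara: 9×2 + 15×6 + 11×2 + 15×2 + 12×4 + 9×6 = 262
Grace: 9×1 + 15×1 + 11×6 + 15×6 + 12×3 + 9×4 = 252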